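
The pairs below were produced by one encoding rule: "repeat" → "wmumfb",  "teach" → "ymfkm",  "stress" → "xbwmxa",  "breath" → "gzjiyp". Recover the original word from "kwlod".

The shifts repeat in a cycle of length 2: positions 0,1,… shift by +5, +8, then the pattern repeats.
Decoding kwlod: k−5=f, w−8=o, l−5=g, o−8=g, d−5=y.

foggy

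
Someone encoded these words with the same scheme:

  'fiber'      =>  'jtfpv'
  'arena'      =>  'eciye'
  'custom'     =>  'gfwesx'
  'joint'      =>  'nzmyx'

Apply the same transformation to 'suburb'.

wfffvm

Shifts by position in fiber: pos 0: f→j (+4), pos 1: i→t (+11), pos 2: b→f (+4), pos 3: e→p (+11) — repeating every 2. A repeating key of period 2 is used — shifts +4, +11 over and over.
On suburb: s+4=w, u+11=f, b+4=f, u+11=f, r+4=v, b+11=m.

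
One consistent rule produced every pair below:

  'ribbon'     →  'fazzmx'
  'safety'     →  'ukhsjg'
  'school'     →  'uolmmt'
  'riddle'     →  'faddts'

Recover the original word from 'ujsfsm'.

stereo

r(17)→f(5) and i(8)→a(0) fit y≡15x+10 (mod 26); the inverse of 15 mod 26 is 7. This is an affine cipher: with a=0,…,z=25, each position x becomes (15x+10) mod 26.
Undoing it on ujsfsm: u(20)→7·(20−10)≡18=s; j(9)→7·(9−10)≡19=t; s(18)→7·(18−10)≡4=e; f(5)→7·(5−10)≡17=r; s(18)→7·(18−10)≡4=e; m(12)→7·(12−10)≡14=o (all mod 26).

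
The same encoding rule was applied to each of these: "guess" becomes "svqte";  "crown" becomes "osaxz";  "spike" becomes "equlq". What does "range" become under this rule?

Shifts by position in guess: pos 0: g→s (+12), pos 1: u→v (+1), pos 2: e→q (+12), pos 3: s→t (+1) — repeating every 2. It's a Vigenère-style cipher with numeric key [12,1]: position i shifts by key[i mod 2].
On range: r+12=d, a+1=b, n+12=z, g+1=h, e+12=q.

dbzhq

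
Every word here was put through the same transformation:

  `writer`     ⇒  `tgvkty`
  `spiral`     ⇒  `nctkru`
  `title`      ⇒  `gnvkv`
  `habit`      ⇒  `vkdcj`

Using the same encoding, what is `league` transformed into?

The output letters match the input read backwards, each shifted +2: writer reversed is retirw. Two steps: reverse the string, then apply a Caesar shift of +2.
On league: reverse → eugael; then shift: e+2=g, u+2=w, g+2=i, a+2=c, e+2=g, l+2=n.

gwicgn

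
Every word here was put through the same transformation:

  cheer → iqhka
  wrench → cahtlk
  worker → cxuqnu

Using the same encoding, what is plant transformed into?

vudtc

A repeating key of period 3 is used — shifts +6, +9, +3 over and over.
For plant: p+6=v, l+9=u, a+3=d, n+6=t, t+9=c.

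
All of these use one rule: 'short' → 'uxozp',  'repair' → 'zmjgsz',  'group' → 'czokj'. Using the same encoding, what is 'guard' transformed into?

ckgzr

s(18)→u(20) and h(7)→x(23) fit y≡21x+6 (mod 26); the inverse of 21 mod 26 is 5. Each letter's alphabet position (a=0..z=25) is mapped through 21·x+6 mod 26 — an affine cipher.
On guard: g(6)→21·6+6≡2=c; u(20)→21·20+6≡10=k; a(0)→21·0+6≡6=g; r(17)→21·17+6≡25=z; d(3)→21·3+6≡17=r (all mod 26).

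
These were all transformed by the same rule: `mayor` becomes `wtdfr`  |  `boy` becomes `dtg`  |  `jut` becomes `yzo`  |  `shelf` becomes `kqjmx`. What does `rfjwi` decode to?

The output letters match the input read backwards, each shifted +5: mayor reversed is royam. The word is reversed, then every letter is shifted forward by 5.
Undoing it on rfjwi: shift back: r−5=m, f−5=a, j−5=e, w−5=r, i−5=d → maerd; then reverse → dream.

dream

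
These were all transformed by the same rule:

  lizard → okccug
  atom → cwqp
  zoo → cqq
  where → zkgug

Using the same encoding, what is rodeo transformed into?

Vowels shift forward by 2 and consonants shift forward by 3.
On rodeo: r(cons)+3=u, o(vowel)+2=q, d(cons)+3=g, e(vowel)+2=g, o(vowel)+2=q.

uqggq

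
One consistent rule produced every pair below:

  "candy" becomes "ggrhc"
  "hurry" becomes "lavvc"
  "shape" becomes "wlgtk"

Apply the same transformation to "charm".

The shift depends on letter class: consonant c→g is +4, but vowel a→g is +6. The rule splits by letter class: vowels +6, consonants +4.
For charm: c(cons)+4=g, h(cons)+4=l, a(vowel)+6=g, r(cons)+4=v, m(cons)+4=q.

glgvq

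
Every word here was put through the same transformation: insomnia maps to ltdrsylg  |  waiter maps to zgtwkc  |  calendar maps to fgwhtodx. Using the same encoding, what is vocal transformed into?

yundr

Shifts by position in insomnia: pos 0: i→l (+3), pos 1: n→t (+6), pos 2: s→d (+11), pos 3: o→r (+3), pos 4: m→s (+6), pos 5: n→y (+11) — repeating every 3. The shifts repeat in a cycle of length 3: positions 0,1,… shift by +3, +6, +11, then the pattern repeats.
On vocal: v+3=y, o+6=u, c+11=n, a+3=d, l+6=r.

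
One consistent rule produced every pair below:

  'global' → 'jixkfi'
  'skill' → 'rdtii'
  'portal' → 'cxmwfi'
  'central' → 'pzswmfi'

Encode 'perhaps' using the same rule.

czmofcr

This is an affine cipher: with a=0,…,z=25, each position x becomes (5x+5) mod 26.
Applying it to perhaps: p(15)→5·15+5≡2=c; e(4)→5·4+5≡25=z; r(17)→5·17+5≡12=m; h(7)→5·7+5≡14=o; a(0)→5·0+5≡5=f; p(15)→5·15+5≡2=c; s(18)→5·18+5≡17=r (all mod 26).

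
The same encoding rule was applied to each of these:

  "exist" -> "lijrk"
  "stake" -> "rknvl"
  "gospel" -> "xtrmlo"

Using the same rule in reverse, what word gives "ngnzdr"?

e(4)→l(11) and x(23)→i(8) fit y≡19x+13 (mod 26); the inverse of 19 mod 26 is 11. Treating letters as 0–25, the rule is x ↦ 19x + 13 (mod 26).
Undoing it on ngnzdr: n(13)→11·(13−13)≡0=a; g(6)→11·(6−13)≡1=b; n(13)→11·(13−13)≡0=a; z(25)→11·(25−13)≡2=c; d(3)→11·(3−13)≡20=u; r(17)→11·(17−13)≡18=s (all mod 26).

abacus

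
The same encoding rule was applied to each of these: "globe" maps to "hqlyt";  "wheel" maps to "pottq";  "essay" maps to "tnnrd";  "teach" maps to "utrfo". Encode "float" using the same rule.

Each letter's alphabet position (a=0..z=25) is mapped through 7·x+17 mod 26 — an affine cipher.
For float: f(5)→7·5+17≡0=a; l(11)→7·11+17≡16=q; o(14)→7·14+17≡11=l; a(0)→7·0+17≡17=r; t(19)→7·19+17≡20=u (all mod 26).

aqlru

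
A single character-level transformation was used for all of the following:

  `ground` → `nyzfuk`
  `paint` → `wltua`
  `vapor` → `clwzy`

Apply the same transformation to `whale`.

The shift depends on letter class: consonant g→n is +7, but vowel o→z is +11. Vowels shift forward by 11 and consonants shift forward by 7.
For whale: w(cons)+7=d, h(cons)+7=o, a(vowel)+11=l, l(cons)+7=s, e(vowel)+11=p.

dolsp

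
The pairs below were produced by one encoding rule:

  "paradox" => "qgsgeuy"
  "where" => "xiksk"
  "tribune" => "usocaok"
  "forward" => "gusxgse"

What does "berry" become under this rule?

The shift depends on letter class: consonant p→q is +1, but vowel a→g is +6. The rule splits by letter class: vowels +6, consonants +1.
For berry: b(cons)+1=c, e(vowel)+6=k, r(cons)+1=s, r(cons)+1=s, y(cons)+1=z.

ckssz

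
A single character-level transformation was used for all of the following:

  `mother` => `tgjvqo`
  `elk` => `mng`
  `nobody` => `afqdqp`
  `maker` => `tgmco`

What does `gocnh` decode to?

flame

The output letters match the input read backwards, each shifted +2: mother reversed is rehtom. The word is reversed, then every letter is shifted forward by 2.
Reversing it on gocnh: shift back: g−2=e, o−2=m, c−2=a, n−2=l, h−2=f → emalf; then reverse → flame.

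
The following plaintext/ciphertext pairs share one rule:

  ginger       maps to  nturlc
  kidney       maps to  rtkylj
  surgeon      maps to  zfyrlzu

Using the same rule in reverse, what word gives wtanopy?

pitcher

Shifts by position in ginger: pos 0: g→n (+7), pos 1: i→t (+11), pos 2: n→u (+7), pos 3: g→r (+11) — repeating every 2. The shifts repeat in a cycle of length 2: positions 0,1,… shift by +7, +11, then the pattern repeats.
Decoding wtanopy: w−7=p, t−11=i, a−7=t, n−11=c, o−7=h, p−11=e, y−7=r.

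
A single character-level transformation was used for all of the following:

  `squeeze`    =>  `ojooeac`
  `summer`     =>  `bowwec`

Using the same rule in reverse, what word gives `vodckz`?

pastel

The word is reversed, then every letter is shifted forward by 10.
Reversing it on vodckz: shift back: v−10=l, o−10=e, d−10=t, c−10=s, k−10=a, z−10=p → letsap; then reverse → pastel.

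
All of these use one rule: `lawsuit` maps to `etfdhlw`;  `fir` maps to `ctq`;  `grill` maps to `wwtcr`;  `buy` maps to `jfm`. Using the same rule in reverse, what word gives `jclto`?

diary

The word is reversed, then every letter is shifted forward by 11.
Reversing it on jclto: shift back: j−11=y, c−11=r, l−11=a, t−11=i, o−11=d → yraid; then reverse → diary.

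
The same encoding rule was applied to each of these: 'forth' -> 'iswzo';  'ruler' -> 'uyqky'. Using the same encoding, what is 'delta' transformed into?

giqzh

In forth: f→i is +3, o→s is +4, r→w is +5, t→z is +6 — the shift increases by 1 each position. Each letter shifts forward by (position + 3), i.e. 3, 4, 5, … — the shift grows by one for each successive letter.
Applying it to delta: d+3=g, e+4=i, l+5=q, t+6=z, a+7=h.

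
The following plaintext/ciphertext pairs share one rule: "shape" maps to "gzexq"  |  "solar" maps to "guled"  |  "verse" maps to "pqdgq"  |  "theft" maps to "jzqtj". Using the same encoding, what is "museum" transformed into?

s(18)→g(6) and h(7)→z(25) fit y≡3x+4 (mod 26); the inverse of 3 mod 26 is 9. This is an affine cipher: with a=0,…,z=25, each position x becomes (3x+4) mod 26.
For museum: m(12)→3·12+4≡14=o; u(20)→3·20+4≡12=m; s(18)→3·18+4≡6=g; e(4)→3·4+4≡16=q; u(20)→3·20+4≡12=m; m(12)→3·12+4≡14=o (all mod 26).

omgqmo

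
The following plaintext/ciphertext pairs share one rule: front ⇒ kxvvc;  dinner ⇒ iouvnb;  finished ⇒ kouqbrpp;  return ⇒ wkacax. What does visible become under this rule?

aozqkvp

In front: f→k is +5, r→x is +6, o→v is +7, n→v is +8 — the shift increases by 1 each position. The shift increases by 1 at each position, starting from +5: 5, 6, 7, ….
For visible: v+5=a, i+6=o, s+7=z, i+8=q, b+9=k, l+10=v, e+11=p.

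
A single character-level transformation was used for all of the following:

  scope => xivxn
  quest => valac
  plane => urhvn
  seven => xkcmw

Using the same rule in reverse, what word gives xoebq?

Each letter shifts forward by (position + 5), i.e. 5, 6, 7, … — the shift grows by one for each successive letter.
Decoding xoebq: x−5=s, o−6=i, e−7=x, b−8=t, q−9=h.

sixth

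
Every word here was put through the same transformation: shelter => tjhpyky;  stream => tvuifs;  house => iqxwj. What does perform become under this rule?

qgujtxt

In shelter: s→t is +1, h→j is +2, e→h is +3, l→p is +4 — the shift increases by 1 each position. Each letter shifts forward by (position + 1), i.e. 1, 2, 3, … — the shift grows by one for each successive letter.
On perform: p+1=q, e+2=g, r+3=u, f+4=j, o+5=t, r+6=x, m+7=t.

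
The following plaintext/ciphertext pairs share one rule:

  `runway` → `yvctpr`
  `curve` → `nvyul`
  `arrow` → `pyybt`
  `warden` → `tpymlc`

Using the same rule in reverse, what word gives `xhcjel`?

This is an affine cipher: with a=0,…,z=25, each position x becomes (25x+15) mod 26.
Undoing it on xhcjel: x(23)→25·(23−15)≡18=s; h(7)→25·(7−15)≡8=i; c(2)→25·(2−15)≡13=n; j(9)→25·(9−15)≡6=g; e(4)→25·(4−15)≡11=l; l(11)→25·(11−15)≡4=e (all mod 26).

single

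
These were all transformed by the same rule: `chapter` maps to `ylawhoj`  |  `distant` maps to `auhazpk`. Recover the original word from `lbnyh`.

Two steps: reverse the string, then apply a Caesar shift of +7.
Undoing it on lbnyh: shift back: l−7=e, b−7=u, n−7=g, y−7=r, h−7=a → eugra; then reverse → argue.

argue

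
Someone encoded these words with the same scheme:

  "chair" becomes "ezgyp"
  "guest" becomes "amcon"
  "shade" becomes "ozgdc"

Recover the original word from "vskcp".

lower

Each letter's alphabet position (a=0..z=25) is mapped through 25·x+6 mod 26 — an affine cipher.
Decoding vskcp: v(21)→25·(21−6)≡11=l; s(18)→25·(18−6)≡14=o; k(10)→25·(10−6)≡22=w; c(2)→25·(2−6)≡4=e; p(15)→25·(15−6)≡17=r (all mod 26).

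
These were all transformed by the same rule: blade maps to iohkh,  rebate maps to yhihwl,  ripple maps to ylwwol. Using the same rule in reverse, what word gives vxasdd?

outlaw

It's a Vigenère-style cipher with numeric key [7,3,7]: position i shifts by key[i mod 3].
Reversing it on vxasdd: v−7=o, x−3=u, a−7=t, s−7=l, d−3=a, d−7=w.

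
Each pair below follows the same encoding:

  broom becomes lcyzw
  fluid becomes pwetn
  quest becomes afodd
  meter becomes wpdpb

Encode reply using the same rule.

Shifts by position in broom: pos 0: b→l (+10), pos 1: r→c (+11), pos 2: o→y (+10), pos 3: o→z (+11) — repeating every 2. It's a Vigenère-style cipher with numeric key [10,11]: position i shifts by key[i mod 2].
Applying it to reply: r+10=b, e+11=p, p+10=z, l+11=w, y+10=i.

bpzwi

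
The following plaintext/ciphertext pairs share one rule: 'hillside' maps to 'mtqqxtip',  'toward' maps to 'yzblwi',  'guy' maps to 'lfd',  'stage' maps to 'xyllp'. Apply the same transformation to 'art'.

The shift depends on letter class: consonant h→m is +5, but vowel i→t is +11. Two shifts are in play — +11 for a/e/i/o/u, +5 for every other letter.
On art: a(vowel)+11=l, r(cons)+5=w, t(cons)+5=y.

lwy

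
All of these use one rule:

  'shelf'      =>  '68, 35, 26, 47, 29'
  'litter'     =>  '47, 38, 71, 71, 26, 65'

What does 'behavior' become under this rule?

s(#19)→68 and h(#8)→35: differences scale by 3, so n = 3·pos + 11. The formula is n = 3×(alphabet index, a=1) + 11.
For behavior: b=2→17, e=5→26, h=8→35, a=1→14, v=22→77, i=9→38, o=15→56, r=18→65.

17, 26, 35, 14, 77, 38, 56, 65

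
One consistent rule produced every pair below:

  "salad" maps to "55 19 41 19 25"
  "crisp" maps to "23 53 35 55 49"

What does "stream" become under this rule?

s(#19)→55 and a(#1)→19: differences scale by 2, so n = 2·pos + 17. The formula is n = 2×(alphabet index, a=1) + 17.
Applying it to stream: s=19→55, t=20→57, r=18→53, e=5→27, a=1→19, m=13→43.

55 57 53 27 19 43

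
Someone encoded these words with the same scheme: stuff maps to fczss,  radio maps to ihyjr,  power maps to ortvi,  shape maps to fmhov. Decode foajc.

Each letter's alphabet position (a=0..z=25) is mapped through 23·x+7 mod 26 — an affine cipher.
Undoing it on foajc: f(5)→17·(5−7)≡18=s; o(14)→17·(14−7)≡15=p; a(0)→17·(0−7)≡11=l; j(9)→17·(9−7)≡8=i; c(2)→17·(2−7)≡19=t (all mod 26).

split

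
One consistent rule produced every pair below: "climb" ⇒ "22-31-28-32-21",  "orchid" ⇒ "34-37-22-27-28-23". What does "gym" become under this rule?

c is letter #3 and maps to 22: an offset of 19. Each letter is replaced by its alphabet position (a=1..z=26) + 19.
On gym: g=7→26, y=25→44, m=13→32.

26-44-32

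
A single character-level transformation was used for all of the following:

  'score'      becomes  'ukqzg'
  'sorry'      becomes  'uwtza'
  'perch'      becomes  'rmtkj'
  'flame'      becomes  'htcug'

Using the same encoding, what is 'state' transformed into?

Shifts by position in score: pos 0: s→u (+2), pos 1: c→k (+8), pos 2: o→q (+2), pos 3: r→z (+8) — repeating every 2. It's a Vigenère-style cipher with numeric key [2,8]: position i shifts by key[i mod 2].
On state: s+2=u, t+8=b, a+2=c, t+8=b, e+2=g.

ubcbg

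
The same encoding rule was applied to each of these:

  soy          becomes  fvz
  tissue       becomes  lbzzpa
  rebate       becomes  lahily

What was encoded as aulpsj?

client

The word is reversed, then every letter is shifted forward by 7.
Undoing it on aulpsj: shift back: a−7=t, u−7=n, l−7=e, p−7=i, s−7=l, j−7=c → tneilc; then reverse → client.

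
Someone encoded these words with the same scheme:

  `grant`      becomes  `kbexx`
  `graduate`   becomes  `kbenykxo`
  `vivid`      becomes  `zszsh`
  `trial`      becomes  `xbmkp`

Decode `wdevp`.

A repeating key of period 2 is used — shifts +4, +10 over and over.
Reversing it on wdevp: w−4=s, d−10=t, e−4=a, v−10=l, p−4=l.

stall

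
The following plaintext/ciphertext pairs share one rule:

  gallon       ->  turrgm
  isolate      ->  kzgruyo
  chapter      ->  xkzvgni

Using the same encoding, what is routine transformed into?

The output letters match the input read backwards, each shifted +6: gallon reversed is nollag. Two steps: reverse the string, then apply a Caesar shift of +6.
On routine: reverse → enituor; then shift: e+6=k, n+6=t, i+6=o, t+6=z, u+6=a, o+6=u, r+6=x.

ktozaux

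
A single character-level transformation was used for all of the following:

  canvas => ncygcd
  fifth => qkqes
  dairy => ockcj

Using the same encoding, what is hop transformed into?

The shift depends on letter class: consonant c→n is +11, but vowel a→c is +2. Two shifts are in play — +2 for a/e/i/o/u, +11 for every other letter.
Applying it to hop: h(cons)+11=s, o(vowel)+2=q, p(cons)+11=a.

sqa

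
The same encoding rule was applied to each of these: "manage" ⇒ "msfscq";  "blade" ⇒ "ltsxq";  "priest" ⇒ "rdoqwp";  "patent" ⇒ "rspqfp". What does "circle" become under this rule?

m(12)→m(12) and a(0)→s(18) fit y≡19x+18 (mod 26); the inverse of 19 mod 26 is 11. This is an affine cipher: with a=0,…,z=25, each position x becomes (19x+18) mod 26.
On circle: c(2)→19·2+18≡4=e; i(8)→19·8+18≡14=o; r(17)→19·17+18≡3=d; c(2)→19·2+18≡4=e; l(11)→19·11+18≡19=t; e(4)→19·4+18≡16=q (all mod 26).

eodetq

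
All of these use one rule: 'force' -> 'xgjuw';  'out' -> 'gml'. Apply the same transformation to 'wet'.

Every letter moves 18 places later in the alphabet, wrapping around z→a.
Applying it to wet: w+18=o, e+18=w, t+18=l.

owl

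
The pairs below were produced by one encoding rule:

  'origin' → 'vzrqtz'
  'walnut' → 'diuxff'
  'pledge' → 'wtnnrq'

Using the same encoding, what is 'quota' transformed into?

xcxdl

Each letter shifts forward by (position + 7), i.e. 7, 8, 9, … — the shift grows by one for each successive letter.
For quota: q+7=x, u+8=c, o+9=x, t+10=d, a+11=l.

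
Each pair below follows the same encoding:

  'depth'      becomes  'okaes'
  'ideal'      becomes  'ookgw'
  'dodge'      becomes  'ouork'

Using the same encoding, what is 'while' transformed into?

hsowk

The shift depends on letter class: consonant d→o is +11, but vowel e→k is +6. The rule splits by letter class: vowels +6, consonants +11.
For while: w(cons)+11=h, h(cons)+11=s, i(vowel)+6=o, l(cons)+11=w, e(vowel)+6=k.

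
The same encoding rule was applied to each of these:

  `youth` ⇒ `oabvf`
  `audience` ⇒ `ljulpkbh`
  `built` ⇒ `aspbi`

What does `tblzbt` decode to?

museum

The output letters match the input read backwards, each shifted +7: youth reversed is htuoy. Two steps: reverse the string, then apply a Caesar shift of +7.
Decoding tblzbt: shift back: t−7=m, b−7=u, l−7=e, z−7=s, b−7=u, t−7=m → muesum; then reverse → museum.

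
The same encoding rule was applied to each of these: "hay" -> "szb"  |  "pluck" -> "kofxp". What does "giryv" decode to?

tribe

Each pair mirrors across the alphabet (h↔s, a↔z, y↔b): positions sum to 25. Each letter is replaced by its mirror in the alphabet: a↔z, b↔y, c↔x, and so on (the Atbash cipher).
Undoing it on giryv: g↔t, i↔r, r↔i, y↔b, v↔e.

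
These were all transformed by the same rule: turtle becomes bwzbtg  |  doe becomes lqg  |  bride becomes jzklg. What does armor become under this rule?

The shift depends on letter class: consonant t→b is +8, but vowel u→w is +2. The rule splits by letter class: vowels +2, consonants +8.
On armor: a(vowel)+2=c, r(cons)+8=z, m(cons)+8=u, o(vowel)+2=q, r(cons)+8=z.

czuqz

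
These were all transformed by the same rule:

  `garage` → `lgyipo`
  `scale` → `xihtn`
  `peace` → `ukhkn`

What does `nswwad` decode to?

In garage: g→l is +5, a→g is +6, r→y is +7, a→i is +8 — the shift increases by 1 each position. Letter i (0-indexed) is shifted by i+5, so successive shifts are 5, 6, 7, ….
Undoing it on nswwad: n−5=i, s−6=m, w−7=p, w−8=o, a−9=r, d−10=t.

import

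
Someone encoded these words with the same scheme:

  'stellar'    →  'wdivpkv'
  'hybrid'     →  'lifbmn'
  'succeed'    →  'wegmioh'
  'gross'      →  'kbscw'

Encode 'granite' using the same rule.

kbexmdi

Shifts by position in stellar: pos 0: s→w (+4), pos 1: t→d (+10), pos 2: e→i (+4), pos 3: l→v (+10) — repeating every 2. It's a Vigenère-style cipher with numeric key [4,10]: position i shifts by key[i mod 2].
For granite: g+4=k, r+10=b, a+4=e, n+10=x, i+4=m, t+10=d, e+4=i.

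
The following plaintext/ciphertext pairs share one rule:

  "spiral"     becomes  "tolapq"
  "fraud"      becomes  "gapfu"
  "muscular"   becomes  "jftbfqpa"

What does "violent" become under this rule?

s(18)→t(19) and p(15)→o(14) fit y≡19x+15 (mod 26); the inverse of 19 mod 26 is 11. This is an affine cipher: with a=0,…,z=25, each position x becomes (19x+15) mod 26.
For violent: v(21)→19·21+15≡24=y; i(8)→19·8+15≡11=l; o(14)→19·14+15≡21=v; l(11)→19·11+15≡16=q; e(4)→19·4+15≡13=n; n(13)→19·13+15≡2=c; t(19)→19·19+15≡12=m (all mod 26).

ylvqncm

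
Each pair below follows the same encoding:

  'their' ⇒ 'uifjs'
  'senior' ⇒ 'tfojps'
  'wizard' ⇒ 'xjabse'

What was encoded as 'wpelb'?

vodka

Compare letters: t→u is +1, h→i is +1, e→f is +1 — a constant shift. Each letter is shifted forward by 1 in the alphabet (a Caesar shift of +1).
Reversing it on wpelb: w−1=v, p−1=o, e−1=d, l−1=k, b−1=a.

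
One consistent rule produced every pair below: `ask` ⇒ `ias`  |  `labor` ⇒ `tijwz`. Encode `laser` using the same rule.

tiamz

This is a Caesar cipher with shift 8.
On laser: l+8=t, a+8=i, s+8=a, e+8=m, r+8=z.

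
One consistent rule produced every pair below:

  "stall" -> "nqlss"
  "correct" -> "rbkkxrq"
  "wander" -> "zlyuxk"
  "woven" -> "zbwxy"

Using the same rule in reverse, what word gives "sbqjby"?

s(18)→n(13) and t(19)→q(16) fit y≡3x+11 (mod 26); the inverse of 3 mod 26 is 9. This is an affine cipher: with a=0,…,z=25, each position x becomes (3x+11) mod 26.
Undoing it on sbqjby: s(18)→9·(18−11)≡11=l; b(1)→9·(1−11)≡14=o; q(16)→9·(16−11)≡19=t; j(9)→9·(9−11)≡8=i; b(1)→9·(1−11)≡14=o; y(24)→9·(24−11)≡13=n (all mod 26).

lotion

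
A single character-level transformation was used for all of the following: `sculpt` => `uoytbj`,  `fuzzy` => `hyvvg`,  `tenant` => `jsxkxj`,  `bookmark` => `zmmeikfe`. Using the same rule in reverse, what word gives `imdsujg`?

modesty

s(18)→u(20) and c(2)→o(14) fit y≡15x+10 (mod 26); the inverse of 15 mod 26 is 7. Each letter's alphabet position (a=0..z=25) is mapped through 15·x+10 mod 26 — an affine cipher.
Decoding imdsujg: i(8)→7·(8−10)≡12=m; m(12)→7·(12−10)≡14=o; d(3)→7·(3−10)≡3=d; s(18)→7·(18−10)≡4=e; u(20)→7·(20−10)≡18=s; j(9)→7·(9−10)≡19=t; g(6)→7·(6−10)≡24=y (all mod 26).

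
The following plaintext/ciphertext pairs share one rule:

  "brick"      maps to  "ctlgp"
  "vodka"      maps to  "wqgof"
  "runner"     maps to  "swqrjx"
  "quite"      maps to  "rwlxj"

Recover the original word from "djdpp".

Letter i (0-indexed) is shifted by i+1, so successive shifts are 1, 2, 3, ….
Undoing it on djdpp: d−1=c, j−2=h, d−3=a, p−4=l, p−5=k.

chalk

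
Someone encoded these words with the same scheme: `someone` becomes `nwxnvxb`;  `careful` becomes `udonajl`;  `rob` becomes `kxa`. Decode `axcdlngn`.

Two steps: reverse the string, then apply a Caesar shift of +9.
Undoing it on axcdlngn: shift back: a−9=r, x−9=o, c−9=t, d−9=u, l−9=c, n−9=e, g−9=x, n−9=e → rotucexe; then reverse → executor.

executor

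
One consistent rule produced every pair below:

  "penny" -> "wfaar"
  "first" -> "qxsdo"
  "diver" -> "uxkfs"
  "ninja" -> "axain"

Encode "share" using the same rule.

Treating letters as 0–25, the rule is x ↦ 11x + 13 (mod 26).
On share: s(18)→11·18+13≡3=d; h(7)→11·7+13≡12=m; a(0)→11·0+13≡13=n; r(17)→11·17+13≡18=s; e(4)→11·4+13≡5=f (all mod 26).

dmnsf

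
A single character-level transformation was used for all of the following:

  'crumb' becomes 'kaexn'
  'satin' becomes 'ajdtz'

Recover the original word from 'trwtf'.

In crumb: c→k is +8, r→a is +9, u→e is +10, m→x is +11 — the shift increases by 1 each position. Each letter shifts forward by (position + 8), i.e. 8, 9, 10, … — the shift grows by one for each successive letter.
Decoding trwtf: t−8=l, r−9=i, w−10=m, t−11=i, f−12=t.

limit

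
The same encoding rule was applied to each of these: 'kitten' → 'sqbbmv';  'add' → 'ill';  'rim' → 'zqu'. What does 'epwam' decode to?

whose

Each letter is shifted forward by 8 in the alphabet (a Caesar shift of +8).
Reversing it on epwam: e−8=w, p−8=h, w−8=o, a−8=s, m−8=e.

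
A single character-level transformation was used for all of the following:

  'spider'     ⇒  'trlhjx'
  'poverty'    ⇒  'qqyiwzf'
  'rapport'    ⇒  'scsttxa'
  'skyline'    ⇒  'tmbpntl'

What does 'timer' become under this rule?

Each letter shifts forward by (position + 1), i.e. 1, 2, 3, … — the shift grows by one for each successive letter.
Applying it to timer: t+1=u, i+2=k, m+3=p, e+4=i, r+5=w.

ukpiw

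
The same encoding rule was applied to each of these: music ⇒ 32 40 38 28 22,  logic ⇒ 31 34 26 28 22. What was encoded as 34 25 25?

m is letter #13 and maps to 32: an offset of 19. The number is (letter's place in the alphabet, a=1) + 19.
Reversing it on 34 25 25: 34→(34−19)÷1=15=o, 25→(25−19)÷1=6=f, 25→(25−19)÷1=6=f.

off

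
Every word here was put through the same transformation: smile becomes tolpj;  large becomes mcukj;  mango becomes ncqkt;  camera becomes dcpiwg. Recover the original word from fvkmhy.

ethics

Each letter shifts forward by (position + 1), i.e. 1, 2, 3, … — the shift grows by one for each successive letter.
Reversing it on fvkmhy: f−1=e, v−2=t, k−3=h, m−4=i, h−5=c, y−6=s.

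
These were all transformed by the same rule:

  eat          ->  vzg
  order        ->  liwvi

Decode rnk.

Each pair mirrors across the alphabet (e↔v, a↔z, t↔g): positions sum to 25. This is the alphabet-reversal cipher (Atbash): a becomes z, b becomes y, etc.
Undoing it on rnk: r↔i, n↔m, k↔p.

imp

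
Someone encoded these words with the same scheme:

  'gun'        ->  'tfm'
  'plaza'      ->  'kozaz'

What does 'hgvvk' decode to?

Each pair mirrors across the alphabet (g↔t, u↔f, n↔m): positions sum to 25. This is the alphabet-reversal cipher (Atbash): a becomes z, b becomes y, etc.
Reversing it on hgvvk: h↔s, g↔t, v↔e, v↔e, k↔p.

steep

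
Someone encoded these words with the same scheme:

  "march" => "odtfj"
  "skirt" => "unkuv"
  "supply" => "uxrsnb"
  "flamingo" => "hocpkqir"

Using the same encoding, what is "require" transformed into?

A repeating key of period 2 is used — shifts +2, +3 over and over.
On require: r+2=t, e+3=h, q+2=s, u+3=x, i+2=k, r+3=u, e+2=g.

thsxkug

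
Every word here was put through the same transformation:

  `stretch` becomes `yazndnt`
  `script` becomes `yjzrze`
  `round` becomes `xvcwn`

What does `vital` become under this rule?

Letter i (0-indexed) is shifted by i+6, so successive shifts are 6, 7, 8, ….
On vital: v+6=b, i+7=p, t+8=b, a+9=j, l+10=v.

bpbjv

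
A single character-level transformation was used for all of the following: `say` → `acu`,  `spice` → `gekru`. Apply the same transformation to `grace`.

Two steps: reverse the string, then apply a Caesar shift of +2.
Applying it to grace: reverse → ecarg; then shift: e+2=g, c+2=e, a+2=c, r+2=t, g+2=i.

gecti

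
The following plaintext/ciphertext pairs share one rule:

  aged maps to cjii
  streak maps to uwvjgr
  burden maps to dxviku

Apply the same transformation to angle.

In aged: a→c is +2, g→j is +3, e→i is +4, d→i is +5 — the shift increases by 1 each position. The shift increases by 1 at each position, starting from +2: 2, 3, 4, ….
For angle: a+2=c, n+3=q, g+4=k, l+5=q, e+6=k.

cqkqk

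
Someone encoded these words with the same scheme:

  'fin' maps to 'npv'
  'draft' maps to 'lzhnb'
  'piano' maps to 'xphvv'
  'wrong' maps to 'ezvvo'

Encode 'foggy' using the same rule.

The shift depends on letter class: consonant f→n is +8, but vowel i→p is +7. Two shifts are in play — +7 for a/e/i/o/u, +8 for every other letter.
On foggy: f(cons)+8=n, o(vowel)+7=v, g(cons)+8=o, g(cons)+8=o, y(cons)+8=g.

nvoog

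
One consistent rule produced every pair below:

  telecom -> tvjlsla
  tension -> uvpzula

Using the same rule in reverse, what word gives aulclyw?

The output letters match the input read backwards, each shifted +7: telecom reversed is mocelet. The word is reversed, then every letter is shifted forward by 7.
Undoing it on aulclyw: shift back: a−7=t, u−7=n, l−7=e, c−7=v, l−7=e, y−7=r, w−7=p → tneverp; then reverse → prevent.

prevent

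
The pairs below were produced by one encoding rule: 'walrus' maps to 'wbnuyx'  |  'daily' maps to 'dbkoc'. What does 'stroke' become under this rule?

In walrus: w→w is +0, a→b is +1, l→n is +2, r→u is +3 — the shift increases by 1 each position. Letter i (0-indexed) is shifted by i+0, so successive shifts are 0, 1, 2, ….
For stroke: s+0=s, t+1=u, r+2=t, o+3=r, k+4=o, e+5=j.

sutroj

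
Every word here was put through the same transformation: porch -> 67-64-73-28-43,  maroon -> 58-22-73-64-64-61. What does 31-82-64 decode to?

duo

p(#16)→67 and o(#15)→64: differences scale by 3, so n = 3·pos + 19. Each letter becomes 3×(its alphabet position, a=1..z=26) + 19.
Decoding 31-82-64: 31→(31−19)÷3=4=d, 82→(82−19)÷3=21=u, 64→(64−19)÷3=15=o.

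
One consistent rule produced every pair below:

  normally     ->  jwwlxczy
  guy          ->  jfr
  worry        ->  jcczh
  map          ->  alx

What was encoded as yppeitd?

The word is reversed, then every letter is shifted forward by 11.
Undoing it on yppeitd: shift back: y−11=n, p−11=e, p−11=e, e−11=t, i−11=x, t−11=i, d−11=s → neetxis; then reverse → sixteen.

sixteen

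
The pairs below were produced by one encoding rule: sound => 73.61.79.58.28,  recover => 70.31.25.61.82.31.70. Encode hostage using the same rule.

s(#19)→73 and o(#15)→61: differences scale by 3, so n = 3·pos + 16. The formula is n = 3×(alphabet index, a=1) + 16.
Applying it to hostage: h=8→40, o=15→61, s=19→73, t=20→76, a=1→19, g=7→37, e=5→31.

40.61.73.76.19.37.31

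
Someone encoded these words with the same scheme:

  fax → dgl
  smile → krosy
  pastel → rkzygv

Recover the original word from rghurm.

global

The output letters match the input read backwards, each shifted +6: fax reversed is xaf. Read the word backwards and shift each letter +6.
Undoing it on rghurm: shift back: r−6=l, g−6=a, h−6=b, u−6=o, r−6=l, m−6=g → labolg; then reverse → global.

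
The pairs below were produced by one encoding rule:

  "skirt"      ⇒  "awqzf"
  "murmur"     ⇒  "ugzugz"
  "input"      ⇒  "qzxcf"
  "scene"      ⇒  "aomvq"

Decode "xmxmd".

Shifts by position in skirt: pos 0: s→a (+8), pos 1: k→w (+12), pos 2: i→q (+8), pos 3: r→z (+8), pos 4: t→f (+12) — repeating every 3. It's a Vigenère-style cipher with numeric key [8,12,8]: position i shifts by key[i mod 3].
Reversing it on xmxmd: x−8=p, m−12=a, x−8=p, m−8=e, d−12=r.

paper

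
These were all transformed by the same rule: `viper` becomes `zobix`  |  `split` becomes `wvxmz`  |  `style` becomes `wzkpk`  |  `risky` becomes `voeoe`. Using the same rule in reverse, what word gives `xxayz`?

Shifts by position in viper: pos 0: v→z (+4), pos 1: i→o (+6), pos 2: p→b (+12), pos 3: e→i (+4), pos 4: r→x (+6) — repeating every 3. It's a Vigenère-style cipher with numeric key [4,6,12]: position i shifts by key[i mod 3].
Reversing it on xxayz: x−4=t, x−6=r, a−12=o, y−4=u, z−6=t.

trout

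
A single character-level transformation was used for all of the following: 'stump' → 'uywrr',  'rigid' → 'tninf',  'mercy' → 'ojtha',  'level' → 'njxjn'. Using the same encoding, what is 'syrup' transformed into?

udtzr

It's a Vigenère-style cipher with numeric key [2,5]: position i shifts by key[i mod 2].
On syrup: s+2=u, y+5=d, r+2=t, u+5=z, p+2=r.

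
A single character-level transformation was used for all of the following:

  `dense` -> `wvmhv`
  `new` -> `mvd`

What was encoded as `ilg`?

rot

Each pair mirrors across the alphabet (d↔w, e↔v, n↔m): positions sum to 25. Each letter is replaced by its mirror in the alphabet: a↔z, b↔y, c↔x, and so on (the Atbash cipher).
Decoding ilg: i↔r, l↔o, g↔t.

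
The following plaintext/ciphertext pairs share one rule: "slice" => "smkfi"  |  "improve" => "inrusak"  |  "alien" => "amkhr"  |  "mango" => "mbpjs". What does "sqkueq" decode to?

spiral

In slice: s→s is +0, l→m is +1, i→k is +2, c→f is +3 — the shift increases by 1 each position. Each letter shifts forward by its position index (0, 1, 2, …) — the shift grows by one for each successive letter.
Decoding sqkueq: s−0=s, q−1=p, k−2=i, u−3=r, e−4=a, q−5=l.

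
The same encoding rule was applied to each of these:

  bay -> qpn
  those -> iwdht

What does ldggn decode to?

worry

Every letter moves 15 places later in the alphabet, wrapping around z→a.
Reversing it on ldggn: l−15=w, d−15=o, g−15=r, g−15=r, n−15=y.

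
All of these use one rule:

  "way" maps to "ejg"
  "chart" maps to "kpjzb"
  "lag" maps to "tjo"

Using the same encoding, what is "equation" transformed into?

The rule splits by letter class: vowels +9, consonants +8.
On equation: e(vowel)+9=n, q(cons)+8=y, u(vowel)+9=d, a(vowel)+9=j, t(cons)+8=b, i(vowel)+9=r, o(vowel)+9=x, n(cons)+8=v.

nydjbrxv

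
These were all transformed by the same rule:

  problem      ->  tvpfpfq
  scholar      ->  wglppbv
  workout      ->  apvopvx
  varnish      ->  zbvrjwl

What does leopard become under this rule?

pfptbvh

The shift depends on letter class: consonant p→t is +4, but vowel o→p is +1. Vowels shift forward by 1 and consonants shift forward by 4.
For leopard: l(cons)+4=p, e(vowel)+1=f, o(vowel)+1=p, p(cons)+4=t, a(vowel)+1=b, r(cons)+4=v, d(cons)+4=h.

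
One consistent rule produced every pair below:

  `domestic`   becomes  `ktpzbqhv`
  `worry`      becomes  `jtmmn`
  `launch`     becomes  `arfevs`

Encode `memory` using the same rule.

d(3)→k(10) and o(14)→t(19) fit y≡15x+17 (mod 26); the inverse of 15 mod 26 is 7. Treating letters as 0–25, the rule is x ↦ 15x + 17 (mod 26).
On memory: m(12)→15·12+17≡15=p; e(4)→15·4+17≡25=z; m(12)→15·12+17≡15=p; o(14)→15·14+17≡19=t; r(17)→15·17+17≡12=m; y(24)→15·24+17≡13=n (all mod 26).

pzptmn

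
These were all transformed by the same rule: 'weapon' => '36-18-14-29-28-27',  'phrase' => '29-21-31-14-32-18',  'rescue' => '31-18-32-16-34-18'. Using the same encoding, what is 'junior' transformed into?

23-34-27-22-28-31

w is letter #23 and maps to 36: an offset of 13. Each letter is replaced by its alphabet position (a=1..z=26) + 13.
Applying it to junior: j=10→23, u=21→34, n=14→27, i=9→22, o=15→28, r=18→31.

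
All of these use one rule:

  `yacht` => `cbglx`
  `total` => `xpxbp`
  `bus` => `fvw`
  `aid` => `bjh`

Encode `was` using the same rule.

abw

The shift depends on letter class: consonant y→c is +4, but vowel a→b is +1. The rule splits by letter class: vowels +1, consonants +4.
On was: w(cons)+4=a, a(vowel)+1=b, s(cons)+4=w.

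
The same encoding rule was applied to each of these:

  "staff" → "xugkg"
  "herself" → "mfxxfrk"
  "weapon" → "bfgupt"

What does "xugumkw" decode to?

stapler

Shifts by position in staff: pos 0: s→x (+5), pos 1: t→u (+1), pos 2: a→g (+6), pos 3: f→k (+5), pos 4: f→g (+1) — repeating every 3. It's a Vigenère-style cipher with numeric key [5,1,6]: position i shifts by key[i mod 3].
Reversing it on xugumkw: x−5=s, u−1=t, g−6=a, u−5=p, m−1=l, k−6=e, w−5=r.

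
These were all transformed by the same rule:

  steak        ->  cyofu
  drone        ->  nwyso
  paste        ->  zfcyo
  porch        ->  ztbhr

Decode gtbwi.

worry

A repeating key of period 2 is used — shifts +10, +5 over and over.
Reversing it on gtbwi: g−10=w, t−5=o, b−10=r, w−5=r, i−10=y.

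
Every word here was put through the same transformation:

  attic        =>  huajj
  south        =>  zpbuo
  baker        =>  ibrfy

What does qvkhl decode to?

Shifts by position in attic: pos 0: a→h (+7), pos 1: t→u (+1), pos 2: t→a (+7), pos 3: i→j (+1) — repeating every 2. The shifts repeat in a cycle of length 2: positions 0,1,… shift by +7, +1, then the pattern repeats.
Reversing it on qvkhl: q−7=j, v−1=u, k−7=d, h−1=g, l−7=e.

judge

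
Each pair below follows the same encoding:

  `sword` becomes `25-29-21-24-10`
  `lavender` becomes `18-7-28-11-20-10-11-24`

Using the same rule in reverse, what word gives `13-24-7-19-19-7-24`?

grammar

Letters become their 1-based position plus 6 (so a→7, b→8, …).
Decoding 13-24-7-19-19-7-24: 13→(13−6)÷1=7=g, 24→(24−6)÷1=18=r, 7→(7−6)÷1=1=a, 19→(19−6)÷1=13=m, 19→(19−6)÷1=13=m, 7→(7−6)÷1=1=a, 24→(24−6)÷1=18=r.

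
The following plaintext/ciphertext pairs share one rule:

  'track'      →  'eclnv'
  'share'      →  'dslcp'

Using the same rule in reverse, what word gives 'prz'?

Every letter moves 11 places later in the alphabet, wrapping around z→a.
Decoding prz: p−11=e, r−11=g, z−11=o.

ego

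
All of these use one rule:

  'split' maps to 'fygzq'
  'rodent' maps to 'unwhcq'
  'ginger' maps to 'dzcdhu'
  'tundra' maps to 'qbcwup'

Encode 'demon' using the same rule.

s(18)→f(5) and p(15)→y(24) fit y≡11x+15 (mod 26); the inverse of 11 mod 26 is 19. This is an affine cipher: with a=0,…,z=25, each position x becomes (11x+15) mod 26.
Applying it to demon: d(3)→11·3+15≡22=w; e(4)→11·4+15≡7=h; m(12)→11·12+15≡17=r; o(14)→11·14+15≡13=n; n(13)→11·13+15≡2=c (all mod 26).

whrnc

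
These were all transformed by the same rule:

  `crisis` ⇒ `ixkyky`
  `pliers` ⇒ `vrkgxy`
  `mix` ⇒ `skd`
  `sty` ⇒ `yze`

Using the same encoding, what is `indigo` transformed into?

Vowels shift forward by 2 and consonants shift forward by 6.
For indigo: i(vowel)+2=k, n(cons)+6=t, d(cons)+6=j, i(vowel)+2=k, g(cons)+6=m, o(vowel)+2=q.

ktjkmq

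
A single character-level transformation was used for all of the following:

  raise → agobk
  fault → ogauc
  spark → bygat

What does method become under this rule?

vkcqum

The shift depends on letter class: consonant r→a is +9, but vowel a→g is +6. Two shifts are in play — +6 for a/e/i/o/u, +9 for every other letter.
Applying it to method: m(cons)+9=v, e(vowel)+6=k, t(cons)+9=c, h(cons)+9=q, o(vowel)+6=u, d(cons)+9=m.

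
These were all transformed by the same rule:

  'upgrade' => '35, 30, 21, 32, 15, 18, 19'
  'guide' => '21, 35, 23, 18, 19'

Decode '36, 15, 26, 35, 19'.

value

u is letter #21 and maps to 35: an offset of 14. Letters become their 1-based position plus 14 (so a→15, b→16, …).
Reversing it on 36, 15, 26, 35, 19: 36→(36−14)÷1=22=v, 15→(15−14)÷1=1=a, 26→(26−14)÷1=12=l, 35→(35−14)÷1=21=u, 19→(19−14)÷1=5=e.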